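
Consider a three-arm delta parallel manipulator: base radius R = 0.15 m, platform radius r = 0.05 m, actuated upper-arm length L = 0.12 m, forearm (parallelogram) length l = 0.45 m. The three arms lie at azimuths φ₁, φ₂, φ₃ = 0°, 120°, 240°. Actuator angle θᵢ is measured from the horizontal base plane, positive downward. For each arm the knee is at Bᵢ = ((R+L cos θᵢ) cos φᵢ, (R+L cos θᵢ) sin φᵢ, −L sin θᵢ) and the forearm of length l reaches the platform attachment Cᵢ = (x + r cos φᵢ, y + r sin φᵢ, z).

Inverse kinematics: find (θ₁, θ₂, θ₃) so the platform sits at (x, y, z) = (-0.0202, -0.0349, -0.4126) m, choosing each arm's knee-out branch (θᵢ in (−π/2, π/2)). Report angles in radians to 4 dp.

θ₁ = 0.2622, θ₂ = 0.2619, θ₃ = 0.0002

rotate P by −φ1: (-0.0202, -0.0349, -0.4126)
  A cos θ + B sin θ = C:  0.1202·cos θ + -0.4126·sin θ = 0.0091
  γ=atan2(-0.4126,0.1202)=-1.2873;  ψ=arccos(0.0213)=1.5495;  θ1=γ+ψ≈0.2622
φ2=120.0° → target in arm frame (-0.0201, 0.0349)
  A=0.1201, B=-0.4126, C=(l²−L²−A²−y'²−z²)/(2L)=0.0092
  θ2 = atan2(B,A) + arccos(C/0.4297) = 0.2619
arm 3 (φ=240.0°): x'=0.0403, y'=0.0000
  e−x'=0.0597;  (l²−L²−(e−x')²−y'²−z²)/2L = 0.0596
  θ3 = atan2(B,A) + arccos(C/0.4169) = 0.0002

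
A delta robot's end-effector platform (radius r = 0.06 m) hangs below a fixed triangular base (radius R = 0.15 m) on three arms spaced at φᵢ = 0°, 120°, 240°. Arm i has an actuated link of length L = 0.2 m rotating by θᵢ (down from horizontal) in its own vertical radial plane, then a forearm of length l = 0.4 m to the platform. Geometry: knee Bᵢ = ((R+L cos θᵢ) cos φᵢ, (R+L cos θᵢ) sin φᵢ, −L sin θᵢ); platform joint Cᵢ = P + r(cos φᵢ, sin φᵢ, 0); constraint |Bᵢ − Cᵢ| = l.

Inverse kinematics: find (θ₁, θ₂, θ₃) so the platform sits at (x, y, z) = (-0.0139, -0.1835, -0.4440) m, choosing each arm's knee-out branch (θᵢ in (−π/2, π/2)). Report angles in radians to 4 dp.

θ₁ = 0.9596, θ₂ = 1.3087, θ₃ = 0.3490

φ1=0.0° → target in arm frame (-0.0139, -0.1835)
  e−x'=0.1039;  (l²−L²−(e−x')²−y'²−z²)/2L = -0.3040
  √(A²+B²)=0.4560;  θ1 = -1.3409+2.3006 ≈ 0.9596
arm 2 (φ=120.0°): x'=-0.1520, y'=0.1038
  e−x'=0.2420;  (l²−L²−(e−x')²−y'²−z²)/2L = -0.3661
  θ2 = atan2(B,A) + arccos(C/0.5057) = 1.3087
arm 3 (φ=240.0°): x'=0.1659, y'=0.0797
  A cos θ + B sin θ = C:  -0.0759·cos θ + -0.4440·sin θ = -0.2231
  γ=atan2(-0.4440,-0.0759)=-1.7400;  ψ=arccos(-0.4953)=2.0890;  θ3=γ+ψ≈0.3490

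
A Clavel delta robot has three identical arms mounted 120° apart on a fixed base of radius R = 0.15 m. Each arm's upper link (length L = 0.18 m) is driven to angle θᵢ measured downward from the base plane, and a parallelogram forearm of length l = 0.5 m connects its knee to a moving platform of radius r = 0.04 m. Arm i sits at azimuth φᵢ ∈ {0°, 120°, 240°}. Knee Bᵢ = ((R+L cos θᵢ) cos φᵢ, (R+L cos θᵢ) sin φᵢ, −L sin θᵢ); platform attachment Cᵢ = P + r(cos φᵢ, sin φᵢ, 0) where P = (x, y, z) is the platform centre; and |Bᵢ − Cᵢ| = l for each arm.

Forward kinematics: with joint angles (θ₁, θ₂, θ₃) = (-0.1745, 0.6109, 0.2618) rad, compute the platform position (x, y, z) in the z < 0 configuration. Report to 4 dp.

(0.1150, -0.0619, -0.4341)

arm 1 at φ=0.0°: (R−r)+L cos θ1 = 0.2873;  S1 = (0.2873, 0.0000, 0.0313)
φ2=120.0°: virtual centre (-0.1287, 0.2230, -0.1032), radius l
arm 3 at φ=240.0°: (R−r)+L cos θ3 = 0.2839;  S3 = (-0.1419, -0.2458, -0.0466)
subtract pairs → two planes through P
[-0.8320 0.4459 -0.2690]·P = -0.0066;  [-0.8584 -0.4917 -0.1557]·P = -0.0007
Cramer: x(z) = 0.0045-0.2547z;  y(z) = -0.0063+0.1280z
sphere 1 gives Az²+Bz+C=0 with A=1.0813, B=0.0799, C=-0.1690;  B²−4AC=0.7374;  roots -0.4341, 0.3601;  negative root z = -0.4341
x = 0.1150, y = -0.0619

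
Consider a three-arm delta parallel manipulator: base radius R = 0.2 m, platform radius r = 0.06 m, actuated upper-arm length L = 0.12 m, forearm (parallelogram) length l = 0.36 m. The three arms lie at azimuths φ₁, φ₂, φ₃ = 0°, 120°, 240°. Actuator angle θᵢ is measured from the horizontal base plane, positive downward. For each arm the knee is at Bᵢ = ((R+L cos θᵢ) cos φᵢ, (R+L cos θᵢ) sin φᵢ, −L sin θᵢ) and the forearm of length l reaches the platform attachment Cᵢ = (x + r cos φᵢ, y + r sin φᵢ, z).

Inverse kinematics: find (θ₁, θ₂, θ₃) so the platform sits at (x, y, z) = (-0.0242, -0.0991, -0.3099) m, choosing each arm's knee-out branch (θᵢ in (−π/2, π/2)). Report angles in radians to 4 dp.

θ₁ = 0.6981, θ₂ = 0.9597, θ₃ = -0.0877

φ1=0.0° → target in arm frame (-0.0242, -0.0991)
  A cos θ + B sin θ = C:  0.1642·cos θ + -0.3099·sin θ = -0.0734
  √(A²+B²)=0.3507;  θ1 = -1.0836+1.7817 ≈ 0.6981
rotate P by −φ2: (-0.0737, 0.0705, -0.3099)
  A cos θ + B sin θ = C:  0.2137·cos θ + -0.3099·sin θ = -0.1312
  γ=atan2(-0.3099,0.2137)=-0.9670;  ψ=arccos(-0.3485)=1.9268;  θ2=γ+ψ≈0.9597
φ3=240.0° → target in arm frame (0.0979, 0.0286)
  e−x'=0.0421;  (l²−L²−(e−x')²−y'²−z²)/2L = 0.0691
  γ=atan2(-0.3099,0.0421)=-1.4358;  ψ=arccos(0.2208)=1.3481;  θ3=γ+ψ≈-0.0877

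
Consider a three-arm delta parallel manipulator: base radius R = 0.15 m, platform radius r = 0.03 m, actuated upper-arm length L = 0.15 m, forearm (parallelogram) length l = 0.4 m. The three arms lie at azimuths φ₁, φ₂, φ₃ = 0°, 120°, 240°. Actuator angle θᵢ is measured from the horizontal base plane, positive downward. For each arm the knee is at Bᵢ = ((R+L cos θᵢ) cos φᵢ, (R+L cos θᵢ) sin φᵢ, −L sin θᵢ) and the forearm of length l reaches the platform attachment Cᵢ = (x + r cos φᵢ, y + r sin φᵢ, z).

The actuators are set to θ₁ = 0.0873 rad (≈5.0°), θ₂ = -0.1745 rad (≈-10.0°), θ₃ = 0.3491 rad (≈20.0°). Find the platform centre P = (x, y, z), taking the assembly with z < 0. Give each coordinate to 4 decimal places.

φ1=0.0°: virtual centre (0.2694, 0.0000, -0.0131), radius l
φ2=120.0°: virtual centre (-0.1339, 0.2319, 0.0260), radius l
centre 3 = (0.2610·cos240.0°, 0.2610·sin240.0°, -0.0513) = (-0.1305, -0.2260, -0.0513)
|centre ₂|²−|centre ₁|² = -0.0004;  |centre ₃|²−|centre ₁|² = -0.0020
plane₁₂: -0.8066x+0.4637y+0.0782z = -0.0004
Cramer: x(z) = 0.0015-0.0001z;  y(z) = 0.0018-0.1689z
quadratic in z: (1.0285)z²+(0.0256)z+(-0.0881)=0, √Δ=0.6024 → z ∈ {-0.3053, 0.2804}; z = -0.3053 (taking z<0)
x = 0.0016, y = 0.0534

(0.0016, 0.0534, -0.3053)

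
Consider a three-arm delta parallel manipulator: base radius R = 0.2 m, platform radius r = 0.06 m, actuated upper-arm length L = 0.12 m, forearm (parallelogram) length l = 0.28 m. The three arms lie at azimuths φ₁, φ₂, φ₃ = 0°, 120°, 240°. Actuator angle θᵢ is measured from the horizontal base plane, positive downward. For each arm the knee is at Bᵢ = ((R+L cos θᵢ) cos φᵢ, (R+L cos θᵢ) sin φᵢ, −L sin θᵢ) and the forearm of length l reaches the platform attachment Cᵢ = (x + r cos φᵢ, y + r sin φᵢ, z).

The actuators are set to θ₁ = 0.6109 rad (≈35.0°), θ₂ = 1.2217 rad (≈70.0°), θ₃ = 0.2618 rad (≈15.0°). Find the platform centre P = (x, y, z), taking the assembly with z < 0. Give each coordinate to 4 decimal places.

(0.0172, -0.0774, -0.2222)

φ1=0.0°: virtual centre (0.2383, 0.0000, -0.0688), radius l
φ2=120.0°: virtual centre (-0.0905, 0.1568, -0.1128), radius l
arm 3 at φ=240.0°: (R−r)+L cos θ3 = 0.2559;  O3 = (-0.1280, -0.2216, -0.0311)
subtract pairs → two planes through P
[-0.6576 0.3136 -0.0879]·P = -0.0160;  [-0.7325 -0.4433 0.0755]·P = 0.0049
Cramer: x(z) = 0.0107-0.0293z;  y(z) = -0.0288+0.2188z
quadratic in z: (1.0487)z²+(0.1384)z+(-0.0210)=0, √Δ=0.3276 → z ∈ {-0.2222, 0.0902}; z = -0.2222 (taking z<0)
x = 0.0172, y = -0.0774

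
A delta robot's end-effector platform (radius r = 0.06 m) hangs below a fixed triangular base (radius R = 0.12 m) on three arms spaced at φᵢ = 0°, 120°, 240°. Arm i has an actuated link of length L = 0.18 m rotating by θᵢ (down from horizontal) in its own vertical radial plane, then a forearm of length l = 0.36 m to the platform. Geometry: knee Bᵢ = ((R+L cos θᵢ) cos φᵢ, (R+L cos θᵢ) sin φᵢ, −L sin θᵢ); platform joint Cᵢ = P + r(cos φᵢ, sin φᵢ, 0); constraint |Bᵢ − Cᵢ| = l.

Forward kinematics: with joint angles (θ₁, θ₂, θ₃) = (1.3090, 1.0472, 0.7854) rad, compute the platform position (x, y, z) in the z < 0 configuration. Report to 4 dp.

arm 1 at φ=0.0°: e+L cos θ1 = 0.1066;  centre 1 = (0.1066, 0.0000, -0.1739)
φ2=120.0°: virtual centre (-0.0750, 0.1299, -0.1559), radius l
arm 3 at φ=240.0°: e+L cos θ3 = 0.1873;  centre 3 = (-0.0936, -0.1622, -0.1273)
|centre ₂|²−|centre ₁|² = 0.0052;  |centre ₃|²−|centre ₁|² = 0.0097
plane₁₂: -0.3632x+0.2598y+0.0360z = 0.0052
Cramer: x(z) = -0.0190+0.1617z;  y(z) = -0.0064+0.0876z
into |P−centre ₁|² = l²: 1.0338z² + 0.3060z + -0.0836 = 0;  Δ = 0.4392;  z = -0.4685 or 0.1725 → z<0 root = -0.4685
x = -0.0947, y = -0.0475

(-0.0947, -0.0475, -0.4685)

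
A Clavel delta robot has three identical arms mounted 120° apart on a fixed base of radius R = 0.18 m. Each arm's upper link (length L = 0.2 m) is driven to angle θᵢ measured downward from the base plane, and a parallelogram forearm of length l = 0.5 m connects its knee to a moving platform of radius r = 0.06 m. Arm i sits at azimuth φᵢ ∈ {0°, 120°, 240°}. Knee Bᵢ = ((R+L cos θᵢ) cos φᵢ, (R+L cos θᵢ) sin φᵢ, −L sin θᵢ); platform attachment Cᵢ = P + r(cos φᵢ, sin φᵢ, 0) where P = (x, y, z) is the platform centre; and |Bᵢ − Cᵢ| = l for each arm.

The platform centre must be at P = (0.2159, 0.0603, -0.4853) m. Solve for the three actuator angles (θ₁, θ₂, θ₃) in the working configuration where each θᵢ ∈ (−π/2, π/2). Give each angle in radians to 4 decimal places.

arm 1 (φ=0.0°): x'=0.2159, y'=0.0603
  e−x'=-0.0959;  (l²−L²−(e−x')²−y'²−z²)/2L = -0.0959
  θ1 = atan2(B,A) + arccos(C/0.4947) = -0.0001
rotate P by −φ2: (-0.0557, -0.2171, -0.4853)
  A=0.1757, B=-0.4853, C=(l²−L²−A²−y'²−z²)/(2L)=-0.2588
  γ=atan2(-0.4853,0.1757)=-1.2234;  ψ=arccos(-0.5015)=2.0961;  θ2=γ+ψ≈0.8728
φ3=240.0° → target in arm frame (-0.1602, 0.1568)
  A=0.2802, B=-0.4853, C=(l²−L²−A²−y'²−z²)/(2L)=-0.3215
  √(A²+B²)=0.5604;  θ3 = -1.0472+2.1819 ≈ 1.1347

θ₁ = -0.0001, θ₂ = 0.8728, θ₃ = 1.1347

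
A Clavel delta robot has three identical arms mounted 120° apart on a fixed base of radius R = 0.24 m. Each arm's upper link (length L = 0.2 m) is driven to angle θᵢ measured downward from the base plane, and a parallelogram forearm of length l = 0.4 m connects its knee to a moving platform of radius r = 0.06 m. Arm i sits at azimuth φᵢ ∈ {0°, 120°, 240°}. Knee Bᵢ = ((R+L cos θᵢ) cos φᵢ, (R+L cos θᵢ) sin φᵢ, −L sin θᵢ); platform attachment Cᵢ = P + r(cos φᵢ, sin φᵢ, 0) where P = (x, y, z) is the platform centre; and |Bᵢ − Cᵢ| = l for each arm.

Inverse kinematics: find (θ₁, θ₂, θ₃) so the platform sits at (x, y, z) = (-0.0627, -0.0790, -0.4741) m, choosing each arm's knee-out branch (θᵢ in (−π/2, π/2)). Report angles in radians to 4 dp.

φ1=0.0° → target in arm frame (-0.0627, -0.0790)
  e−x'=0.2427;  (l²−L²−(e−x')²−y'²−z²)/2L = -0.4248
  θ1 = atan2(B,A) + arccos(C/0.5326) = 1.3964
φ2=120.0° → target in arm frame (-0.0371, 0.0938)
  A cos θ + B sin θ = C:  0.2171·cos θ + -0.4741·sin θ = -0.4017
  θ2 = atan2(B,A) + arccos(C/0.5214) = 1.3089
rotate P by −φ3: (0.0998, -0.0148, -0.4741)
  e−x'=0.0802;  (l²−L²−(e−x')²−y'²−z²)/2L = -0.2786
  γ=atan2(-0.4741,0.0802)=-1.4032;  ψ=arccos(-0.5793)=2.1887;  θ3=γ+ψ≈0.7856

θ₁ = 1.3964, θ₂ = 1.3089, θ₃ = 0.7856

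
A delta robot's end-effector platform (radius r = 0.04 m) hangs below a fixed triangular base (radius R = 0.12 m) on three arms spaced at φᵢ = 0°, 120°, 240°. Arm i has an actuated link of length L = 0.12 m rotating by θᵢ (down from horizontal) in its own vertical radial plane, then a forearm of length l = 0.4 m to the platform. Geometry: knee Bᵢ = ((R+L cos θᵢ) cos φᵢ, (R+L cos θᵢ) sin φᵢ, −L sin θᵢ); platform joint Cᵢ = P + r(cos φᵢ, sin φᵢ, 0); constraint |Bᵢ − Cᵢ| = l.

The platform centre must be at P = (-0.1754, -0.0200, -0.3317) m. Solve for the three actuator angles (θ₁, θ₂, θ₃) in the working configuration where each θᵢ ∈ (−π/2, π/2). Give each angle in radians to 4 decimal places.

θ₁ = 0.9599, θ₂ = -0.0877, θ₃ = -0.2619

arm 1 (φ=0.0°): x'=-0.1754, y'=-0.0200
  A=0.2554, B=-0.3317, C=(l²−L²−A²−y'²−z²)/(2L)=-0.1252
  √(A²+B²)=0.4186;  θ1 = -0.9146+1.8746 ≈ 0.9599
arm 2 (φ=120.0°): x'=0.0704, y'=0.1619
  A=0.0096, B=-0.3317, C=(l²−L²−A²−y'²−z²)/(2L)=0.0386
  θ2 = atan2(B,A) + arccos(C/0.3318) = -0.0877
arm 3 (φ=240.0°): x'=0.1050, y'=-0.1419
  A cos θ + B sin θ = C:  -0.0250·cos θ + -0.3317·sin θ = 0.0617
  θ3 = atan2(B,A) + arccos(C/0.3326) = -0.2619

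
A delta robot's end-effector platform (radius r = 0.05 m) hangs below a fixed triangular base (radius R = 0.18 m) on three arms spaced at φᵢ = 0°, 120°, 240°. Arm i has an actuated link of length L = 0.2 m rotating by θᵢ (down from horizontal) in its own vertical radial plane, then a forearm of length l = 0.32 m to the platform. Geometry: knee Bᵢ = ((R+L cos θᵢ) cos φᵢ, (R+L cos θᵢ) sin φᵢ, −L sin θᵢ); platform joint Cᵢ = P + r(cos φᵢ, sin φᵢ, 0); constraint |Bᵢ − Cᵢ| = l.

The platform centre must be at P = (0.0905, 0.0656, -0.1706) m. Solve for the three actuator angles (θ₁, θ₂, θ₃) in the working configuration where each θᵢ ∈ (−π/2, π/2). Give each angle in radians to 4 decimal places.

θ₁ = -0.1749, θ₂ = 0.5236, θ₃ = 1.1346

rotate P by −φ1: (0.0905, 0.0656, -0.1706)
  A=0.0395, B=-0.1706, C=(l²−L²−A²−y'²−z²)/(2L)=0.0686
  √(A²+B²)=0.1751;  θ1 = -1.3433+1.1684 ≈ -0.1749
arm 2 (φ=120.0°): x'=0.0116, y'=-0.1112
  A cos θ + B sin θ = C:  0.1184·cos θ + -0.1706·sin θ = 0.0173
  √(A²+B²)=0.2077;  θ2 = -0.9639+1.4875 ≈ 0.5236
arm 3 (φ=240.0°): x'=-0.1021, y'=0.0456
  e−x'=0.2321;  (l²−L²−(e−x')²−y'²−z²)/2L = -0.0566
  γ=atan2(-0.1706,0.2321)=-0.6339;  ψ=arccos(-0.1965)=1.7685;  θ3=γ+ψ≈1.1346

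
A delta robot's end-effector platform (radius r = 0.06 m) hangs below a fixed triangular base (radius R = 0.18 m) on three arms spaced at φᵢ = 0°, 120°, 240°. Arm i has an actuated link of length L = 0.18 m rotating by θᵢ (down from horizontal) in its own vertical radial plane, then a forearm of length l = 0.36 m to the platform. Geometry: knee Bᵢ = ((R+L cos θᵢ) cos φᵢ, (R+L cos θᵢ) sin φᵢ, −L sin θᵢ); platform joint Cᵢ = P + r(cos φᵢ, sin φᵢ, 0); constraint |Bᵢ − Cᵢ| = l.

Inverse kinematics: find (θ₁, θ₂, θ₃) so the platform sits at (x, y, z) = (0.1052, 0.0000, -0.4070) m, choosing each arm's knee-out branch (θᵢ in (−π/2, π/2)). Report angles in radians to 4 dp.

θ₁ = 0.5238, θ₂ = 1.1345, θ₃ = 1.1345

φ1=0.0° → target in arm frame (0.1052, 0.0000)
  A=0.0148, B=-0.4070, C=(l²−L²−A²−y'²−z²)/(2L)=-0.1907
  θ1 = atan2(B,A) + arccos(C/0.4073) = 0.5238
rotate P by −φ2: (-0.0526, -0.0911, -0.4070)
  e−x'=0.1726;  (l²−L²−(e−x')²−y'²−z²)/2L = -0.2959
  γ=atan2(-0.4070,0.1726)=-1.1697;  ψ=arccos(-0.6694)=2.3042;  θ2=γ+ψ≈1.1345
arm 3 (φ=240.0°): x'=-0.0526, y'=0.0911
  e−x'=0.1726;  (l²−L²−(e−x')²−y'²−z²)/2L = -0.2959
  γ=atan2(-0.4070,0.1726)=-1.1697;  ψ=arccos(-0.6694)=2.3042;  θ3=γ+ψ≈1.1345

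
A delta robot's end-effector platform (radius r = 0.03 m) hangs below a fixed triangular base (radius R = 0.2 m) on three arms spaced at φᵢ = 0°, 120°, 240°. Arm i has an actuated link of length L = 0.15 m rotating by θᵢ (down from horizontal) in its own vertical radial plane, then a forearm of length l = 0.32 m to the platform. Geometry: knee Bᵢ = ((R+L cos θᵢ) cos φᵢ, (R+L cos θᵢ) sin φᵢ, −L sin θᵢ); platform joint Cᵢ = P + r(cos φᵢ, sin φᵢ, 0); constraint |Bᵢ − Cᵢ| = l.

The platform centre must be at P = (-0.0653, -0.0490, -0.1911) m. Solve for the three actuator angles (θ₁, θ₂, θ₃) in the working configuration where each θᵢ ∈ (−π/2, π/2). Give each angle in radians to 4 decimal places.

θ₁ = 1.0476, θ₂ = 0.6978, θ₃ = -0.0869

rotate P by −φ1: (-0.0653, -0.0490, -0.1911)
  A=0.2353, B=-0.1911, C=(l²−L²−A²−y'²−z²)/(2L)=-0.0480
  √(A²+B²)=0.3031;  θ1 = -0.6821+1.7297 ≈ 1.0476
rotate P by −φ2: (-0.0098, 0.0811, -0.1911)
  e−x'=0.1798;  (l²−L²−(e−x')²−y'²−z²)/2L = 0.0150
  θ2 = atan2(B,A) + arccos(C/0.2624) = 0.6978
rotate P by −φ3: (0.0751, -0.0321, -0.1911)
  A=0.0949, B=-0.1911, C=(l²−L²−A²−y'²−z²)/(2L)=0.1111
  γ=atan2(-0.1911,0.0949)=-1.1098;  ψ=arccos(0.5209)=1.0229;  θ3=γ+ψ≈-0.0869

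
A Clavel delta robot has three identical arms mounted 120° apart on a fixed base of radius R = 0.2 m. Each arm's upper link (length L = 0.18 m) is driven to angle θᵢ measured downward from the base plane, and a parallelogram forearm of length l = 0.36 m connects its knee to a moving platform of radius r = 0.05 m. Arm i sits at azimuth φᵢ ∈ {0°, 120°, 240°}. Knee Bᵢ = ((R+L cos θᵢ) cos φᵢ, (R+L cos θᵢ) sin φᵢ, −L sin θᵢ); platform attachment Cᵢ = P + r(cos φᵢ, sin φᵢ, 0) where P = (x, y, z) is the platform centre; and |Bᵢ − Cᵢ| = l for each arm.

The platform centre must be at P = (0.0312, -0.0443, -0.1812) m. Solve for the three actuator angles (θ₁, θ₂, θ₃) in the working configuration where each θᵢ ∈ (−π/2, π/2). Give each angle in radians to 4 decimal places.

θ₁ = -0.0873, θ₂ = 0.6108, θ₃ = 0.0007

φ1=0.0° → target in arm frame (0.0312, -0.0443)
  A=0.1188, B=-0.1812, C=(l²−L²−A²−y'²−z²)/(2L)=0.1341
  θ1 = atan2(B,A) + arccos(C/0.2167) = -0.0873
arm 2 (φ=120.0°): x'=-0.0540, y'=-0.0049
  e−x'=0.2040;  (l²−L²−(e−x')²−y'²−z²)/2L = 0.0632
  γ=atan2(-0.1812,0.2040)=-0.7264;  ψ=arccos(0.2315)=1.3371;  θ2=γ+ψ≈0.6108
arm 3 (φ=240.0°): x'=0.0228, y'=0.0492
  A=0.1272, B=-0.1812, C=(l²−L²−A²−y'²−z²)/(2L)=0.1271
  θ3 = atan2(B,A) + arccos(C/0.2214) = 0.0007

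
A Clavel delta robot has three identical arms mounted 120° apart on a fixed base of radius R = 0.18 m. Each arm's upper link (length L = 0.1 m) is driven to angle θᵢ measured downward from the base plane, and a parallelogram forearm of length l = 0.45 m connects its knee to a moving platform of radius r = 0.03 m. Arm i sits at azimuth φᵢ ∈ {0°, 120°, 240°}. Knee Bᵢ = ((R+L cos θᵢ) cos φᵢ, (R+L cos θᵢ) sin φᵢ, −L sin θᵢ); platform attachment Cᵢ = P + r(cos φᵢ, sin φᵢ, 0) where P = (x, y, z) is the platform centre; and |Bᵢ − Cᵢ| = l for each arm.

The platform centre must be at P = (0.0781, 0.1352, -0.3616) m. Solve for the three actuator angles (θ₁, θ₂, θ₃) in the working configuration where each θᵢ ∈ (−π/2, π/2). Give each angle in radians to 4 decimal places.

θ₁ = -0.3498, θ₂ = -0.3494, θ₃ = 1.0467

rotate P by −φ1: (0.0781, 0.1352, -0.3616)
  A=0.0719, B=-0.3616, C=(l²−L²−A²−y'²−z²)/(2L)=0.1915
  √(A²+B²)=0.3687;  θ1 = -1.3745+1.0247 ≈ -0.3498
arm 2 (φ=120.0°): x'=0.0780, y'=-0.1352
  A cos θ + B sin θ = C:  0.0720·cos θ + -0.3616·sin θ = 0.1914
  √(A²+B²)=0.3687;  θ2 = -1.3743+1.0250 ≈ -0.3494
arm 3 (φ=240.0°): x'=-0.1561, y'=0.0000
  e−x'=0.3061;  (l²−L²−(e−x')²−y'²−z²)/2L = -0.1599
  γ=atan2(-0.3616,0.3061)=-0.8683;  ψ=arccos(-0.3374)=1.9150;  θ3=γ+ψ≈1.0467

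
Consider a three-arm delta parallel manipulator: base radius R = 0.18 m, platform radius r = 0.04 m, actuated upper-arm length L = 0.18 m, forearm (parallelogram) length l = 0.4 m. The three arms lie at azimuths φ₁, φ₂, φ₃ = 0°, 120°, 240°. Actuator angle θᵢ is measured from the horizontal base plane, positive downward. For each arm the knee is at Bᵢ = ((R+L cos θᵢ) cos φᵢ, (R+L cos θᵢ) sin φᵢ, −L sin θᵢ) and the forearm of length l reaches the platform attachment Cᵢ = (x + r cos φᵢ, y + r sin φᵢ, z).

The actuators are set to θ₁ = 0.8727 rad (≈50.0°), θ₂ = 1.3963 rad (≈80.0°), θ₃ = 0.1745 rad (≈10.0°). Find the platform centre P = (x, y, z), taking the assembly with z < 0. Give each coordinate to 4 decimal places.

(0.0003, -0.1817, -0.3864)

O1 = (0.2557·cos0.0°, 0.2557·sin0.0°, -0.1379) = (0.2557, 0.0000, -0.1379)
φ2=120.0°: virtual centre (-0.0856, 0.1483, -0.1773), radius l
O3 = (0.3173·cos240.0°, 0.3173·sin240.0°, -0.0313) = (-0.1586, -0.2748, -0.0313)
|O₂|²−|O₁|² = -0.0236;  |O₃|²−|O₁|² = 0.0172
[-0.6826 0.2966 -0.0787]·P = -0.0236;  [-0.8287 -0.5495 0.2133]·P = 0.0172
Cramer: x(z) = 0.0127+0.0322z;  y(z) = -0.0505+0.3396z
quadratic in z: (1.1164)z²+(0.2258)z+(-0.0794)=0, √Δ=0.6368 → z ∈ {-0.3864, 0.1841}; z = -0.3864 (taking z<0)
x = 0.0003, y = -0.1817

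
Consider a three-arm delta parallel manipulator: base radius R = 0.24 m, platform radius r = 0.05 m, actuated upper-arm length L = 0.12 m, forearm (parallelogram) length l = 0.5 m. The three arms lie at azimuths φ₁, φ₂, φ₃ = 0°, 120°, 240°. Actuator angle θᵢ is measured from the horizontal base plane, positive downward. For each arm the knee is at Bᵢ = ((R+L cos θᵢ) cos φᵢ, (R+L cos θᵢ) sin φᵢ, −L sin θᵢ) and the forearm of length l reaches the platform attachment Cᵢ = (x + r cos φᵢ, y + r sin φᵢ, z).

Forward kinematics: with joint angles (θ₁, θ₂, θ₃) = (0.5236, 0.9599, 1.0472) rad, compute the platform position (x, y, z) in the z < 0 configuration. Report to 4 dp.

arm 1 at φ=0.0°: e+L cos θ1 = 0.2939;  S1 = (0.2939, 0.0000, -0.0600)
arm 2 at φ=120.0°: e+L cos θ2 = 0.2588;  S2 = (-0.1294, 0.2242, -0.0983)
arm 3 at φ=240.0°: e+L cos θ3 = 0.2500;  S3 = (-0.1250, -0.2165, -0.1039)
|S₂|²−|S₁|² = -0.0133;  |S₃|²−|S₁|² = -0.0167
plane₁₂: -0.8467x+0.4483y+-0.0766z = -0.0133
det = 0.7422;  x = 0.0179+-0.0977z,  y = 0.0040+-0.0137z
sphere 1 gives Az²+Bz+C=0 with A=1.0097, B=0.1739, C=-0.1702;  B²−4AC=0.7176;  roots -0.5055, 0.3334;  negative root z = -0.5055
x = 0.0673, y = 0.0109

(0.0673, 0.0109, -0.5055)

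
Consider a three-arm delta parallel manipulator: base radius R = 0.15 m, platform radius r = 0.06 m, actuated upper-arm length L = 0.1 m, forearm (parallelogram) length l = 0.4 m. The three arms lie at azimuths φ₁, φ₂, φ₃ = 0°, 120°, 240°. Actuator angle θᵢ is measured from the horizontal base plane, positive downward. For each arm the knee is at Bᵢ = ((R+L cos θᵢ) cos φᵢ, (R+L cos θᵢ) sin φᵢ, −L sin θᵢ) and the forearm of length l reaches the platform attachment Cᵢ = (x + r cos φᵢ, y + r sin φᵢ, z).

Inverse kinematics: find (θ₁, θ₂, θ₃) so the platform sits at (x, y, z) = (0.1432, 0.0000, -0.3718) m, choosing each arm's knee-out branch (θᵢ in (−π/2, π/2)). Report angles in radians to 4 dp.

arm 1 (φ=0.0°): x'=0.1432, y'=0.0000
  A=-0.0532, B=-0.3718, C=(l²−L²−A²−y'²−z²)/(2L)=0.0447
  γ=atan2(-0.3718,-0.0532)=-1.7129;  ψ=arccos(0.1189)=1.4516;  θ1=γ+ψ≈-0.2613
arm 2 (φ=120.0°): x'=-0.0716, y'=-0.1240
  A cos θ + B sin θ = C:  0.1616·cos θ + -0.3718·sin θ = -0.1486
  γ=atan2(-0.3718,0.1616)=-1.1608;  ψ=arccos(-0.3667)=1.9462;  θ2=γ+ψ≈0.7854
arm 3 (φ=240.0°): x'=-0.0716, y'=0.1240
  A cos θ + B sin θ = C:  0.1616·cos θ + -0.3718·sin θ = -0.1486
  θ3 = atan2(B,A) + arccos(C/0.4054) = 0.7854

θ₁ = -0.2613, θ₂ = 0.7854, θ₃ = 0.7854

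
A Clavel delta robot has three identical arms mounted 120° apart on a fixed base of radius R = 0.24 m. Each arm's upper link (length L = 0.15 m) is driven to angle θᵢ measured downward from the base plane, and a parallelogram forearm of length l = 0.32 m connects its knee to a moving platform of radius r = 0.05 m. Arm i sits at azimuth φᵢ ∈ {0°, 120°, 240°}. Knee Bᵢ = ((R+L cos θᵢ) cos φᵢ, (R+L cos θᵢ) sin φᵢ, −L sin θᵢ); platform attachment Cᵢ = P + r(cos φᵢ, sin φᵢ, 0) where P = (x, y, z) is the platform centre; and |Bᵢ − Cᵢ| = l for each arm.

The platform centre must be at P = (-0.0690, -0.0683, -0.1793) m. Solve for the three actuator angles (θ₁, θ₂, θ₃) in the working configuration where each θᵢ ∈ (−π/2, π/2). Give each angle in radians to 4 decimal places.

rotate P by −φ1: (-0.0690, -0.0683, -0.1793)
  A=0.2590, B=-0.1793, C=(l²−L²−A²−y'²−z²)/(2L)=-0.0800
  γ=atan2(-0.1793,0.2590)=-0.6055;  ψ=arccos(-0.2539)=1.8275;  θ1=γ+ψ≈1.2220
φ2=120.0° → target in arm frame (-0.0246, 0.0939)
  A cos θ + B sin θ = C:  0.2146·cos θ + -0.1793·sin θ = -0.0238
  √(A²+B²)=0.2797;  θ2 = -0.6959+1.6560 ≈ 0.9601
rotate P by −φ3: (0.0936, -0.0256, -0.1793)
  A=0.0964, B=-0.1793, C=(l²−L²−A²−y'²−z²)/(2L)=0.1260
  θ3 = atan2(B,A) + arccos(C/0.2035) = -0.1747

θ₁ = 1.2220, θ₂ = 0.9601, θ₃ = -0.1747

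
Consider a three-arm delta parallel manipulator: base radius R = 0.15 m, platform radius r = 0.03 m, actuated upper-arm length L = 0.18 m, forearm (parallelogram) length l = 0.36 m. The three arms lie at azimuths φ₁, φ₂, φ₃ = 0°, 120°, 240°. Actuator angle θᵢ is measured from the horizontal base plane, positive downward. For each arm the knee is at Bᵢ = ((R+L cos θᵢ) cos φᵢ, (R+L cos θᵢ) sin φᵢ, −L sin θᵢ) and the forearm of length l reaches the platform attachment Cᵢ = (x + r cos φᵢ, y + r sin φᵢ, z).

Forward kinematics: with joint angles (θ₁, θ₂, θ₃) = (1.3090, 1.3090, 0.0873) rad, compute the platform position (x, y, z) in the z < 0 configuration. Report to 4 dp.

φ1=0.0°: virtual centre (0.1666, 0.0000, -0.1739), radius l
arm 2 at φ=120.0°: (R−r)+L cos θ2 = 0.1666;  S2 = (-0.0833, 0.1443, -0.1739)
φ3=240.0°: virtual centre (-0.1497, -0.2592, -0.0157), radius l
eliminate P² terms by subtracting sphere 1 from 2 and 3
[-0.4998 0.2885 0.0000]·P = 0.0000;  [-0.6325 -0.5184 0.3163]·P = 0.0319
det = 0.4416;  x = -0.0208+0.2067z,  y = -0.0361+0.3580z
quadratic in z: (1.1709)z²+(0.2444)z+(-0.0630)=0, √Δ=0.5955 → z ∈ {-0.3587, 0.1499}; z = -0.3587 (taking z<0)
x = -0.0950, y = -0.1645

(-0.0950, -0.1645, -0.3587)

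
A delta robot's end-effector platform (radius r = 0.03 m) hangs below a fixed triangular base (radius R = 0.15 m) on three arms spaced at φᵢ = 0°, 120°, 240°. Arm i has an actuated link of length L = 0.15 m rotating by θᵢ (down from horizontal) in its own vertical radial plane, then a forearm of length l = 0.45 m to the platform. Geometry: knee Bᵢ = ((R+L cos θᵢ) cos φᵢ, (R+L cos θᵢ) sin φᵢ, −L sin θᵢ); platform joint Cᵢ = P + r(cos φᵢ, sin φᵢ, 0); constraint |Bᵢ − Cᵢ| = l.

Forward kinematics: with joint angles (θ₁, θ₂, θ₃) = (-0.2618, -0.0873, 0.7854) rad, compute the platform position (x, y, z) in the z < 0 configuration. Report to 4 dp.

(0.0897, 0.1163, -0.3590)

centre 1 = (0.2649·cos0.0°, 0.2649·sin0.0°, 0.0388) = (0.2649, 0.0000, 0.0388)
φ2=120.0°: virtual centre (-0.1347, 0.2333, 0.0131), radius l
φ3=240.0°: virtual centre (-0.1130, -0.1958, -0.1061), radius l
subtract pairs → two planes through P
plane₁₂: -0.7992x+0.4667y+-0.0515z = 0.0011
det = 0.6657;  x = 0.0059+-0.2334z,  y = 0.0124+-0.2894z
quadratic in z: (1.1383)z²+(0.0361)z+(-0.1338)=0, √Δ=0.7812 → z ∈ {-0.3590, 0.3273}; z = -0.3590 (taking z<0)
x = 0.0897, y = 0.1163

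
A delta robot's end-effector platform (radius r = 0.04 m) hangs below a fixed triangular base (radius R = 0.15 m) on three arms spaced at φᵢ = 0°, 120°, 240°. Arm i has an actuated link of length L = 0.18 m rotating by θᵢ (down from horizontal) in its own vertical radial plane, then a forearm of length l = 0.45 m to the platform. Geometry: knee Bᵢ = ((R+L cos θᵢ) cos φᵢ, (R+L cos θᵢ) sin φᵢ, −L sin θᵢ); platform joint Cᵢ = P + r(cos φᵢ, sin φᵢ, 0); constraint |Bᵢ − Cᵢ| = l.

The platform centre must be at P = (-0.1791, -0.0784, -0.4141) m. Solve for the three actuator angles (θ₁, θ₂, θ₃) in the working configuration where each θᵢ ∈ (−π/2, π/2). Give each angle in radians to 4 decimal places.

θ₁ = 1.1343, θ₂ = 0.5232, θ₃ = -0.0001

rotate P by −φ1: (-0.1791, -0.0784, -0.4141)
  e−x'=0.2891;  (l²−L²−(e−x')²−y'²−z²)/2L = -0.2531
  √(A²+B²)=0.5050;  θ1 = -0.9613+2.0957 ≈ 1.1343
φ2=120.0° → target in arm frame (0.0217, 0.1943)
  A cos θ + B sin θ = C:  0.0883·cos θ + -0.4141·sin θ = -0.1304
  √(A²+B²)=0.4234;  θ2 = -1.3606+1.8838 ≈ 0.5232
φ3=240.0° → target in arm frame (0.1574, -0.1159)
  A cos θ + B sin θ = C:  -0.0474·cos θ + -0.4141·sin θ = -0.0474
  √(A²+B²)=0.4168;  θ3 = -1.6849+1.6848 ≈ -0.0001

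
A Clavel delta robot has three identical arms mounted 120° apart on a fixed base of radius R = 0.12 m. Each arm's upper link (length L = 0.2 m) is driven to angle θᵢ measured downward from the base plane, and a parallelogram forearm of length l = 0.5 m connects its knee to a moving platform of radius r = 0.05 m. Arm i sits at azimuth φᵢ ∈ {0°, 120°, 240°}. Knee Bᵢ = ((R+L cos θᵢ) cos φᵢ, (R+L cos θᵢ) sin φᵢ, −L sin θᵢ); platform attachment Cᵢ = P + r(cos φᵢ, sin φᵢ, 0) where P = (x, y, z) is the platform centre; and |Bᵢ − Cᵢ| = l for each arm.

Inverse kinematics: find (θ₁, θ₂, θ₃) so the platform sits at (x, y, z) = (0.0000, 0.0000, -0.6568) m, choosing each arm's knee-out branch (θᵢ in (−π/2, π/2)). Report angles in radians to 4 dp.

rotate P by −φ1: (0.0000, 0.0000, -0.6568)
  e−x'=0.0700;  (l²−L²−(e−x')²−y'²−z²)/2L = -0.5657
  γ=atan2(-0.6568,0.0700)=-1.4646;  ψ=arccos(-0.8565)=2.5992;  θ1=γ+ψ≈1.1346
φ2=120.0° → target in arm frame (0.0000, 0.0000)
  A=0.0700, B=-0.6568, C=(l²−L²−A²−y'²−z²)/(2L)=-0.5657
  γ=atan2(-0.6568,0.0700)=-1.4646;  ψ=arccos(-0.8565)=2.5992;  θ2=γ+ψ≈1.1346
rotate P by −φ3: (0.0000, 0.0000, -0.6568)
  A=0.0700, B=-0.6568, C=(l²−L²−A²−y'²−z²)/(2L)=-0.5657
  γ=atan2(-0.6568,0.0700)=-1.4646;  ψ=arccos(-0.8565)=2.5992;  θ3=γ+ψ≈1.1346

θ₁ = 1.1346, θ₂ = 1.1346, θ₃ = 1.1346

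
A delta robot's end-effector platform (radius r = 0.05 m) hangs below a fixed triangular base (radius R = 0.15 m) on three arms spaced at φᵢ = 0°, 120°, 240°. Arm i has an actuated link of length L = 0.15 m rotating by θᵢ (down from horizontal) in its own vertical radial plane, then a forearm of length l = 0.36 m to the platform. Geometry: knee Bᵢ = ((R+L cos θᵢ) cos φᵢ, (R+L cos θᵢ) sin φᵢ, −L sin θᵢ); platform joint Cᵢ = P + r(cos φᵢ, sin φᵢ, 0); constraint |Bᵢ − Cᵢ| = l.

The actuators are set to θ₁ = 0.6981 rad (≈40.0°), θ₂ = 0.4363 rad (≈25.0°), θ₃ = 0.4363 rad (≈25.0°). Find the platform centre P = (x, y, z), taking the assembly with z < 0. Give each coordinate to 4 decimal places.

centre 1 = (0.2149·cos0.0°, 0.2149·sin0.0°, -0.0964) = (0.2149, 0.0000, -0.0964)
φ2=120.0°: virtual centre (-0.1180, 0.2043, -0.0634), radius l
φ3=240.0°: virtual centre (-0.1180, -0.2043, -0.0634), radius l
eliminate P² terms by subtracting sphere 1 from 2 and 3
[-0.6658 0.4087 0.0661]·P = 0.0042;  [-0.6658 -0.4087 0.0661]·P = 0.0042
det = 0.5442;  x = -0.0063+0.0992z,  y = 0.0000+0.0000z
quadratic in z: (1.0098)z²+(0.1489)z+(-0.0714)=0, √Δ=0.5572 → z ∈ {-0.3496, 0.2021}; z = -0.3496 (taking z<0)
x = -0.0410, y = 0.0000

(-0.0410, 0.0000, -0.3496)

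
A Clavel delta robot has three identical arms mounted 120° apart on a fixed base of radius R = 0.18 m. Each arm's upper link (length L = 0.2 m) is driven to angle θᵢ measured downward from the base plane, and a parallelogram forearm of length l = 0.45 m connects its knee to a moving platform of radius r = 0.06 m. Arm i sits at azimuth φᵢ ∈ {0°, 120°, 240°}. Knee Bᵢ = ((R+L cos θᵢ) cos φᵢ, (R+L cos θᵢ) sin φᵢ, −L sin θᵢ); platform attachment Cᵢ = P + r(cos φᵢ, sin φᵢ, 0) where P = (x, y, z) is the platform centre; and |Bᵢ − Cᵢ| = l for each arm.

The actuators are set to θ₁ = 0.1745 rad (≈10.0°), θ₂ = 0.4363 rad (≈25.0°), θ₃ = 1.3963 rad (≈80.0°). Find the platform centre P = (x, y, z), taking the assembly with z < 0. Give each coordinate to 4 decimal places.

S1 = (0.3170·cos0.0°, 0.3170·sin0.0°, -0.0347) = (0.3170, 0.0000, -0.0347)
S2 = (0.3013·cos120.0°, 0.3013·sin120.0°, -0.0845) = (-0.1506, 0.2609, -0.0845)
arm 3 at φ=240.0°: e+L cos θ3 = 0.1547;  S3 = (-0.0774, -0.1340, -0.1970)
subtract pairs → two planes through P
linear system: -0.9352x+0.5218y = -0.0038−-0.0996z; -0.7886x+-0.2680y = -0.0389−-0.3245z
det = 0.6621;  x = 0.0322+-0.2960z,  y = 0.0505+-0.3397z
sphere 1 gives Az²+Bz+C=0 with A=1.2030, B=0.2037, C=-0.1177;  B²−4AC=0.6077;  roots -0.4087, 0.2393;  negative root z = -0.4087
x = 0.1532, y = 0.1893

(0.1532, 0.1893, -0.4087)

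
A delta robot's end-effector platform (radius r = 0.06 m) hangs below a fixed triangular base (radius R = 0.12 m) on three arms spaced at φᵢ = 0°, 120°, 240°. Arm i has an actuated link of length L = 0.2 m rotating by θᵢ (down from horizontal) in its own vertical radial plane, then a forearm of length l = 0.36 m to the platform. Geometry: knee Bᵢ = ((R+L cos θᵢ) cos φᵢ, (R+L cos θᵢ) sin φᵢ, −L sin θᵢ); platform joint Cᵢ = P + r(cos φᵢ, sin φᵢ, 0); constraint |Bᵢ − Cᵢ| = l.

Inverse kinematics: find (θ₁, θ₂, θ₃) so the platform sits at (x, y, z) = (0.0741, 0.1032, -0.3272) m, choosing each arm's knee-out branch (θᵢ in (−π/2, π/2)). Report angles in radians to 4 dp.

θ₁ = 0.1747, θ₂ = 0.2619, θ₃ = 0.8730

φ1=0.0° → target in arm frame (0.0741, 0.1032)
  A cos θ + B sin θ = C:  -0.0141·cos θ + -0.3272·sin θ = -0.0708
  γ=atan2(-0.3272,-0.0141)=-1.6139;  ψ=arccos(-0.2161)=1.7886;  θ1=γ+ψ≈0.1747
rotate P by −φ2: (0.0523, -0.1158, -0.3272)
  A cos θ + B sin θ = C:  0.0077·cos θ + -0.3272·sin θ = -0.0773
  θ2 = atan2(B,A) + arccos(C/0.3273) = 0.2619
rotate P by −φ3: (-0.1264, 0.0126, -0.3272)
  A cos θ + B sin θ = C:  0.1864·cos θ + -0.3272·sin θ = -0.1309
  γ=atan2(-0.3272,0.1864)=-1.0529;  ψ=arccos(-0.3477)=1.9259;  θ3=γ+ψ≈0.8730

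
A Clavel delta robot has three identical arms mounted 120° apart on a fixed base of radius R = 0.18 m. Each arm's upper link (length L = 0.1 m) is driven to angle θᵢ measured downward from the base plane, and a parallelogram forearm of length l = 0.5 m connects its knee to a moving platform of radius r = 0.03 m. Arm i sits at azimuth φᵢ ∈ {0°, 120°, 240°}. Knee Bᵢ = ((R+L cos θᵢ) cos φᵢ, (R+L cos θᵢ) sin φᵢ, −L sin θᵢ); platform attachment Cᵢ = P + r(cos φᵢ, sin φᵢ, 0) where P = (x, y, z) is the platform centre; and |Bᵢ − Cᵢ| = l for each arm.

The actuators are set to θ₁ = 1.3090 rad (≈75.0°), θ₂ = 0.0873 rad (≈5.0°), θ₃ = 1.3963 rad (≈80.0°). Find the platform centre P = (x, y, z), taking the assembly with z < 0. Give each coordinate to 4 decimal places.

(-0.0754, 0.1503, -0.5019)

φ1=0.0°: virtual centre (0.1759, 0.0000, -0.0966), radius l
φ2=120.0°: virtual centre (-0.1248, 0.2162, -0.0087), radius l
φ3=240.0°: virtual centre (-0.0837, -0.1449, -0.0985), radius l
|centre ₂|²−|centre ₁|² = 0.0221;  |centre ₃|²−|centre ₁|² = -0.0026
[-0.6014 0.4324 0.1757]·P = 0.0221;  [-0.5191 -0.2899 -0.0038]·P = -0.0026
det = 0.3988;  x = -0.0133+0.1237z,  y = 0.0327+-0.2345z
into |P−centre ₁|² = l²: 1.0703z² + 0.1311z + -0.2038 = 0;  Δ = 0.8897;  z = -0.5019 or 0.3794 → z<0 root = -0.5019
x = -0.0754, y = 0.1503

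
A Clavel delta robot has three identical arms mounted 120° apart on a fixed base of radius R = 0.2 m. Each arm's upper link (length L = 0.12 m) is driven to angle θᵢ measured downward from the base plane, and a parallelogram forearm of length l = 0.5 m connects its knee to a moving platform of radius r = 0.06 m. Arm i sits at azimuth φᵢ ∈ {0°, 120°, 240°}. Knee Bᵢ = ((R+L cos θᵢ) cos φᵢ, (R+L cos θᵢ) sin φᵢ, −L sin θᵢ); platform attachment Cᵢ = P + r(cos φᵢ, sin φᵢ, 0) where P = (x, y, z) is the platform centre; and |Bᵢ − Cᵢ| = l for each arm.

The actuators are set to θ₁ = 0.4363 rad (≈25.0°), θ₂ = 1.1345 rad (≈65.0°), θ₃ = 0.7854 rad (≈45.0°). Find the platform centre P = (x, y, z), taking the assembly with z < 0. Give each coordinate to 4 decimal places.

(0.0865, -0.0520, -0.5208)

centre 1 = (0.2488·cos0.0°, 0.2488·sin0.0°, -0.0507) = (0.2488, 0.0000, -0.0507)
centre 2 = (0.1907·cos120.0°, 0.1907·sin120.0°, -0.1088) = (-0.0954, 0.1652, -0.1088)
arm 3 at φ=240.0°: (R−r)+L cos θ3 = 0.2249;  centre 3 = (-0.1124, -0.1947, -0.0849)
eliminate P² terms by subtracting sphere 1 from 2 and 3
[-0.6882 0.3303 -0.1161]·P = -0.0163;  [-0.7224 -0.3895 -0.0683]·P = -0.0067
Cramer: x(z) = 0.0169-0.1338z;  y(z) = -0.0141+0.0728z
quadratic in z: (1.0232)z²+(0.1614)z+(-0.1935)=0, √Δ=0.9043 → z ∈ {-0.5208, 0.3630}; z = -0.5208 (taking z<0)
x = 0.0865, y = -0.0520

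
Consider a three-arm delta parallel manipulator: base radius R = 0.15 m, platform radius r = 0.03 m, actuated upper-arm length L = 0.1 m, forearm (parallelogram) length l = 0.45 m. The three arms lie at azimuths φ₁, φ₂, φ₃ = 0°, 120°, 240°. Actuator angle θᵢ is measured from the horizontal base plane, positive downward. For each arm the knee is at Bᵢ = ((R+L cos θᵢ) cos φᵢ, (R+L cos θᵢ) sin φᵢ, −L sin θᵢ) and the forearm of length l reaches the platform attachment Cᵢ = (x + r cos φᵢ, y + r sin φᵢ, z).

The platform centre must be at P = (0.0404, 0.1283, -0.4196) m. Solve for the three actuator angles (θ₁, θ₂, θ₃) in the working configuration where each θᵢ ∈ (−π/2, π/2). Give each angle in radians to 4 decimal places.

θ₁ = 0.2620, θ₂ = 0.0007, θ₃ = 1.0475

φ1=0.0° → target in arm frame (0.0404, 0.1283)
  A=0.0796, B=-0.4196, C=(l²−L²−A²−y'²−z²)/(2L)=-0.0318
  θ1 = atan2(B,A) + arccos(C/0.4271) = 0.2620
rotate P by −φ2: (0.0909, -0.0991, -0.4196)
  A cos θ + B sin θ = C:  0.0291·cos θ + -0.4196·sin θ = 0.0288
  θ2 = atan2(B,A) + arccos(C/0.4206) = 0.0007
φ3=240.0° → target in arm frame (-0.1313, -0.0292)
  A cos θ + B sin θ = C:  0.2513·cos θ + -0.4196·sin θ = -0.2379
  √(A²+B²)=0.4891;  θ3 = -1.0312+2.0787 ≈ 1.0475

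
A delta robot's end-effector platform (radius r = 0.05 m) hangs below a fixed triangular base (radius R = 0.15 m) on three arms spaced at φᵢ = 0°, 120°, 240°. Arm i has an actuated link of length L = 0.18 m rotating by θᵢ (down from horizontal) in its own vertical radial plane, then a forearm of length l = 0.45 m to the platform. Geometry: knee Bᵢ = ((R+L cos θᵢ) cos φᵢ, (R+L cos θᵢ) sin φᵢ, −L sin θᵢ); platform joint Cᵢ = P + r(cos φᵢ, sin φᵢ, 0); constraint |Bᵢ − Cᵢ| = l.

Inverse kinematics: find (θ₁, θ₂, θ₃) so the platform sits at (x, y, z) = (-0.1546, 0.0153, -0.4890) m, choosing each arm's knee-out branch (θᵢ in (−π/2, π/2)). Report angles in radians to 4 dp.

θ₁ = 1.2217, θ₂ = 0.5234, θ₃ = 0.6107

φ1=0.0° → target in arm frame (-0.1546, 0.0153)
  A=0.2546, B=-0.4890, C=(l²−L²−A²−y'²−z²)/(2L)=-0.3724
  θ1 = atan2(B,A) + arccos(C/0.5513) = 1.2217
rotate P by −φ2: (0.0906, 0.1262, -0.4890)
  A=0.0094, B=-0.4890, C=(l²−L²−A²−y'²−z²)/(2L)=-0.2362
  θ2 = atan2(B,A) + arccos(C/0.4891) = 0.5234
arm 3 (φ=240.0°): x'=0.0640, y'=-0.1415
  A=0.0360, B=-0.4890, C=(l²−L²−A²−y'²−z²)/(2L)=-0.2510
  γ=atan2(-0.4890,0.0360)=-1.4974;  ψ=arccos(-0.5118)=2.1081;  θ3=γ+ψ≈0.6107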